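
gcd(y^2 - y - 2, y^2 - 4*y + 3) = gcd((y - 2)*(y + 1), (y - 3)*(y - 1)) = 1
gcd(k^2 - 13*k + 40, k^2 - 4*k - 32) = k - 8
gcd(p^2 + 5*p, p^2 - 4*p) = p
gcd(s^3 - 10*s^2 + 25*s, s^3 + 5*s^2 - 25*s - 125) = s - 5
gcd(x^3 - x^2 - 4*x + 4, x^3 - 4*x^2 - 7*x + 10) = x^2 + x - 2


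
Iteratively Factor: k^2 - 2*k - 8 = (k + 2)*(k - 4)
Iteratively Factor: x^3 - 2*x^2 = (x)*(x^2 - 2*x) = x*(x - 2)*(x)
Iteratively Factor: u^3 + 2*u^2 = (u)*(u^2 + 2*u) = u^2*(u + 2)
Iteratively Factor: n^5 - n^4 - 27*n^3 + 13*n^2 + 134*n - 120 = (n - 1)*(n^4 - 27*n^2 - 14*n + 120) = (n - 1)*(n + 3)*(n^3 - 3*n^2 - 18*n + 40) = (n - 1)*(n + 3)*(n + 4)*(n^2 - 7*n + 10) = (n - 2)*(n - 1)*(n + 3)*(n + 4)*(n - 5)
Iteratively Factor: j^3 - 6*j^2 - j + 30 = (j + 2)*(j^2 - 8*j + 15) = (j - 5)*(j + 2)*(j - 3)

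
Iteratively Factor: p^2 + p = (p + 1)*(p)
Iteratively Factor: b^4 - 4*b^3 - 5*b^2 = (b - 5)*(b^3 + b^2) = b*(b - 5)*(b^2 + b) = b*(b - 5)*(b + 1)*(b)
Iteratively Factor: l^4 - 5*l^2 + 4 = (l - 2)*(l^3 + 2*l^2 - l - 2) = (l - 2)*(l + 1)*(l^2 + l - 2) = (l - 2)*(l + 1)*(l + 2)*(l - 1)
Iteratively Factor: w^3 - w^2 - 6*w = (w + 2)*(w^2 - 3*w) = (w - 3)*(w + 2)*(w)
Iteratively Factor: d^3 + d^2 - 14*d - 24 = (d + 2)*(d^2 - d - 12) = (d + 2)*(d + 3)*(d - 4)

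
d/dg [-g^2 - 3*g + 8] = -2*g - 3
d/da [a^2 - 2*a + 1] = 2*a - 2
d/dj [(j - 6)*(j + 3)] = 2*j - 3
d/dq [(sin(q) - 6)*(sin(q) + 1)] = (2*sin(q) - 5)*cos(q)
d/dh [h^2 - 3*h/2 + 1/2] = 2*h - 3/2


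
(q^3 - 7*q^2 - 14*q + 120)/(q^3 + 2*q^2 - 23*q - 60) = (q - 6)/(q + 3)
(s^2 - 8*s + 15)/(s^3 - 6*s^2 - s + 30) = 1/(s + 2)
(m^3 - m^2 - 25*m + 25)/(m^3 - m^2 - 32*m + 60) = (m^2 + 4*m - 5)/(m^2 + 4*m - 12)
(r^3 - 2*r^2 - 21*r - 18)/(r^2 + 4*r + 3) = r - 6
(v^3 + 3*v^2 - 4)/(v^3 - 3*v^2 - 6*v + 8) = (v + 2)/(v - 4)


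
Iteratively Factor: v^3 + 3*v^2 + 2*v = (v)*(v^2 + 3*v + 2) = v*(v + 1)*(v + 2)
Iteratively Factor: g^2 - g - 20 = (g + 4)*(g - 5)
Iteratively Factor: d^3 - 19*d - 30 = (d + 3)*(d^2 - 3*d - 10) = (d + 2)*(d + 3)*(d - 5)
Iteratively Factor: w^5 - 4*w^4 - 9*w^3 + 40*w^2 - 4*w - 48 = (w + 3)*(w^4 - 7*w^3 + 12*w^2 + 4*w - 16) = (w - 4)*(w + 3)*(w^3 - 3*w^2 + 4) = (w - 4)*(w - 2)*(w + 3)*(w^2 - w - 2) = (w - 4)*(w - 2)*(w + 1)*(w + 3)*(w - 2)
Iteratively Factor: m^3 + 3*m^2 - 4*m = (m - 1)*(m^2 + 4*m) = m*(m - 1)*(m + 4)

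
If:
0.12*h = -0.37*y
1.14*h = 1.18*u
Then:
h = -3.08333333333333*y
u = -2.97881355932203*y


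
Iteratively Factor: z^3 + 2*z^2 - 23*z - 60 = (z + 3)*(z^2 - z - 20) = (z - 5)*(z + 3)*(z + 4)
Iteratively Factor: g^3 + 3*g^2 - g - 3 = (g + 3)*(g^2 - 1) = (g - 1)*(g + 3)*(g + 1)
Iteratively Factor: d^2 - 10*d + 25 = (d - 5)*(d - 5)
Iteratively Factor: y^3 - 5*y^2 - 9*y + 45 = (y - 3)*(y^2 - 2*y - 15) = (y - 5)*(y - 3)*(y + 3)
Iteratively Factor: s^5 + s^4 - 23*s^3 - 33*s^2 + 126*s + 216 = (s + 2)*(s^4 - s^3 - 21*s^2 + 9*s + 108) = (s + 2)*(s + 3)*(s^3 - 4*s^2 - 9*s + 36) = (s - 3)*(s + 2)*(s + 3)*(s^2 - s - 12) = (s - 3)*(s + 2)*(s + 3)^2*(s - 4)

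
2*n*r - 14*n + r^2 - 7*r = (2*n + r)*(r - 7)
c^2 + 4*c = c*(c + 4)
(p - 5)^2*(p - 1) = p^3 - 11*p^2 + 35*p - 25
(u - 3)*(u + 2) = u^2 - u - 6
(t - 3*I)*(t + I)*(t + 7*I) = t^3 + 5*I*t^2 + 17*t + 21*I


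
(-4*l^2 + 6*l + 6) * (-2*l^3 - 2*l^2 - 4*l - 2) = 8*l^5 - 4*l^4 - 8*l^3 - 28*l^2 - 36*l - 12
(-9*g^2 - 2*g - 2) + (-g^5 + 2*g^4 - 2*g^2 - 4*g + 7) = -g^5 + 2*g^4 - 11*g^2 - 6*g + 5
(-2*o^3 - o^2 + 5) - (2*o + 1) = -2*o^3 - o^2 - 2*o + 4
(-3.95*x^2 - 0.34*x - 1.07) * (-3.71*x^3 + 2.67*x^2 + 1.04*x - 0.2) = 14.6545*x^5 - 9.2851*x^4 - 1.0461*x^3 - 2.4205*x^2 - 1.0448*x + 0.214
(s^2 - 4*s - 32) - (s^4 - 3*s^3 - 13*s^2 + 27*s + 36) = -s^4 + 3*s^3 + 14*s^2 - 31*s - 68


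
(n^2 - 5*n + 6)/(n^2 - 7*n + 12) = (n - 2)/(n - 4)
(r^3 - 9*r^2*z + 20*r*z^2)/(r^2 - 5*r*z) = r - 4*z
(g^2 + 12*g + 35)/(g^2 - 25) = (g + 7)/(g - 5)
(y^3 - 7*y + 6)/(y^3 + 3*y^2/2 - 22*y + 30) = 2*(y^2 + 2*y - 3)/(2*y^2 + 7*y - 30)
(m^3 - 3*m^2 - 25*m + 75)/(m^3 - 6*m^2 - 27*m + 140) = (m^2 - 8*m + 15)/(m^2 - 11*m + 28)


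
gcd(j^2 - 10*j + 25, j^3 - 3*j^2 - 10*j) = j - 5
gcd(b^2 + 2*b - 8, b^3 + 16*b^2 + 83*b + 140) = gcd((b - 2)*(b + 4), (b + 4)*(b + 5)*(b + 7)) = b + 4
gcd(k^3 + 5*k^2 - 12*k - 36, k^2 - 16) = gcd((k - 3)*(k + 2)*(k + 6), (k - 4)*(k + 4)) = 1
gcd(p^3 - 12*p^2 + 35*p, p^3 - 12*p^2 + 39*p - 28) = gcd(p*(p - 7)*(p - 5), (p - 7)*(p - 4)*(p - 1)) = p - 7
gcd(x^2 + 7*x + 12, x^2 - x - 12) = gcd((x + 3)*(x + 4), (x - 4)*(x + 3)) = x + 3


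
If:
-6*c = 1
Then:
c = -1/6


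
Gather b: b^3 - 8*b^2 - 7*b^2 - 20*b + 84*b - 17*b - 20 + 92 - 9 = b^3 - 15*b^2 + 47*b + 63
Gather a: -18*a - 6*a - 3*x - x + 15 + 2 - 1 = -24*a - 4*x + 16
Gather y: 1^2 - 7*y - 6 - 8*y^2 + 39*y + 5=-8*y^2 + 32*y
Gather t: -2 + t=t - 2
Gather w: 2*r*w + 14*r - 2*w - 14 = 14*r + w*(2*r - 2) - 14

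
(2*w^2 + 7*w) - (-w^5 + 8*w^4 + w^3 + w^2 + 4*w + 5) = w^5 - 8*w^4 - w^3 + w^2 + 3*w - 5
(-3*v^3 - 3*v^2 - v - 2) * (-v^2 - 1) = 3*v^5 + 3*v^4 + 4*v^3 + 5*v^2 + v + 2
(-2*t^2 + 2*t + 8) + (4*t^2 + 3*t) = 2*t^2 + 5*t + 8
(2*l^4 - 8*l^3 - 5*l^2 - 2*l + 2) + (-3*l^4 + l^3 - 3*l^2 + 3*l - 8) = -l^4 - 7*l^3 - 8*l^2 + l - 6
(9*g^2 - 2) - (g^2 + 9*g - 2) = 8*g^2 - 9*g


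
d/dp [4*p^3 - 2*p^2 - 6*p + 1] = 12*p^2 - 4*p - 6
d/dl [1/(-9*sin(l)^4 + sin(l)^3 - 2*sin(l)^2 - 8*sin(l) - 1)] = (36*sin(l)^3 - 3*sin(l)^2 + 4*sin(l) + 8)*cos(l)/(9*sin(l)^4 - sin(l)^3 + 2*sin(l)^2 + 8*sin(l) + 1)^2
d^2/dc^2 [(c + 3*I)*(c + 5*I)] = 2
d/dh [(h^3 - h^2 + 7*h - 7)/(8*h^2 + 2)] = (4*h^4 - 25*h^2 + 54*h + 7)/(2*(16*h^4 + 8*h^2 + 1))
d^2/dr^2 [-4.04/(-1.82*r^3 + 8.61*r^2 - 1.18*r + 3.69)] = ((69.5688 - 44.1168*r)*(1.82*r^3 - 8.61*r^2 + 1.18*r - 3.69) + 4.04*(5.46*r^2 - 17.22*r + 1.18)*(10.92*r^2 - 34.44*r + 2.36))/(1.82*r^3 - 8.61*r^2 + 1.18*r - 3.69)^3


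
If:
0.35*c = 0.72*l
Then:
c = 2.05714285714286*l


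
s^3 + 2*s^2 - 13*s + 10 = (s - 2)*(s - 1)*(s + 5)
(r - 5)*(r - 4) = r^2 - 9*r + 20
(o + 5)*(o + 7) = o^2 + 12*o + 35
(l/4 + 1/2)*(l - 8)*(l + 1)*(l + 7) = l^4/4 + l^3/2 - 57*l^2/4 - 85*l/2 - 28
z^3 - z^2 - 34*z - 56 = (z - 7)*(z + 2)*(z + 4)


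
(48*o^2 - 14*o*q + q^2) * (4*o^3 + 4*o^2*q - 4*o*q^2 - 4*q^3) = 192*o^5 + 136*o^4*q - 244*o^3*q^2 - 132*o^2*q^3 + 52*o*q^4 - 4*q^5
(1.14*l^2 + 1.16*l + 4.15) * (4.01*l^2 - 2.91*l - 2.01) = 4.5714*l^4 + 1.3342*l^3 + 10.9745*l^2 - 14.4081*l - 8.3415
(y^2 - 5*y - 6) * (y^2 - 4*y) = y^4 - 9*y^3 + 14*y^2 + 24*y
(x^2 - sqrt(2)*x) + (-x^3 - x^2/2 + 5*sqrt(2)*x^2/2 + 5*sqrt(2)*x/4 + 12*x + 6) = -x^3 + x^2/2 + 5*sqrt(2)*x^2/2 + sqrt(2)*x/4 + 12*x + 6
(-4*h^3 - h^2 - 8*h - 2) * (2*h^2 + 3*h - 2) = -8*h^5 - 14*h^4 - 11*h^3 - 26*h^2 + 10*h + 4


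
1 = 1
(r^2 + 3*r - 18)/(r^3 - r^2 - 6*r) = (r + 6)/(r*(r + 2))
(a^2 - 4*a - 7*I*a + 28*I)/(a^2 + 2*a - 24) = (a - 7*I)/(a + 6)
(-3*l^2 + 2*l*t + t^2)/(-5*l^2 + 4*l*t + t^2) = (3*l + t)/(5*l + t)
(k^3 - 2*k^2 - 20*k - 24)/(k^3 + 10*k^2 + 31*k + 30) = (k^2 - 4*k - 12)/(k^2 + 8*k + 15)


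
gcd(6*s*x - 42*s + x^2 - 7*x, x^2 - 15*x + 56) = x - 7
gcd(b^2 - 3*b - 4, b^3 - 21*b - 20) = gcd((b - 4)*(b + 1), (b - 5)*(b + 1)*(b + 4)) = b + 1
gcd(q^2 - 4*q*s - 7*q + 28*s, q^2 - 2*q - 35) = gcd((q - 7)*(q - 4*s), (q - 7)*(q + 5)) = q - 7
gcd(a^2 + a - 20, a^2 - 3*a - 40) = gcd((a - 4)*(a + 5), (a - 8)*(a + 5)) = a + 5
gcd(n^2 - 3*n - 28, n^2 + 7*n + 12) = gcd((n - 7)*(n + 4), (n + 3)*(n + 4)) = n + 4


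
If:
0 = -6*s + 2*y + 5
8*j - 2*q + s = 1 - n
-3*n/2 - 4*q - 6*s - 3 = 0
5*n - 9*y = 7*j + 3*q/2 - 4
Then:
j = -1049*y/2724 - 871/5448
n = 680*y/681 - 994/681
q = -397*y/454 - 1319/908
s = y/3 + 5/6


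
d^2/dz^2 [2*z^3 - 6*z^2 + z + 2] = 12*z - 12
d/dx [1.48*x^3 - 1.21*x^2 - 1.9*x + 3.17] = 4.44*x^2 - 2.42*x - 1.9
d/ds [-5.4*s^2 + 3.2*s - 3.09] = 3.2 - 10.8*s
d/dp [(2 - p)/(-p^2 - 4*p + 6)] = (p^2 + 4*p - 2*(p - 2)*(p + 2) - 6)/(p^2 + 4*p - 6)^2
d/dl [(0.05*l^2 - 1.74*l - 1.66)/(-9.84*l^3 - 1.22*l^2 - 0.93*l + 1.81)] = (0.492*l^4 - 34.2432*l^3 - 51.1725*l^2 - 3.8694*l - 4.6932)/(96.8256*l^6 + 24.0096*l^5 + 19.7908*l^4 - 33.3516*l^3 - 3.5515*l^2 - 3.3666*l + 3.2761)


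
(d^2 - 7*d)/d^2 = (d - 7)/d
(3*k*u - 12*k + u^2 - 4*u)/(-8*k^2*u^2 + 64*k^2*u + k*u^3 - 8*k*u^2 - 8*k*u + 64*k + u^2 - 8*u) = (-3*k*u + 12*k - u^2 + 4*u)/(8*k^2*u^2 - 64*k^2*u - k*u^3 + 8*k*u^2 + 8*k*u - 64*k - u^2 + 8*u)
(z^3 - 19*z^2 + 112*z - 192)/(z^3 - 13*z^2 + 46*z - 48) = (z - 8)/(z - 2)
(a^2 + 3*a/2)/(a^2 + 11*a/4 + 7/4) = 2*a*(2*a + 3)/(4*a^2 + 11*a + 7)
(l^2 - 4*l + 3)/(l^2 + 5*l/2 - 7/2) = 2*(l - 3)/(2*l + 7)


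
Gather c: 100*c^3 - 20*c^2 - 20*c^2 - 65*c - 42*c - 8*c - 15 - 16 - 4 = 100*c^3 - 40*c^2 - 115*c - 35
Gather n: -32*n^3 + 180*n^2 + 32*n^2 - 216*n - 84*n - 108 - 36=-32*n^3 + 212*n^2 - 300*n - 144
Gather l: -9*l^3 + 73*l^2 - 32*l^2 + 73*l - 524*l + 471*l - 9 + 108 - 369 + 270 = -9*l^3 + 41*l^2 + 20*l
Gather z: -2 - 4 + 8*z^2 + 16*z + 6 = 8*z^2 + 16*z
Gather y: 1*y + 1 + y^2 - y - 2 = y^2 - 1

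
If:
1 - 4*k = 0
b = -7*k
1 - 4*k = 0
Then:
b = -7/4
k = 1/4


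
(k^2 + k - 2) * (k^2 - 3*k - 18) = k^4 - 2*k^3 - 23*k^2 - 12*k + 36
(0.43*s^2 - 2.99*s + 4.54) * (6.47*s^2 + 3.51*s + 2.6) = 2.7821*s^4 - 17.836*s^3 + 19.9969*s^2 + 8.1614*s + 11.804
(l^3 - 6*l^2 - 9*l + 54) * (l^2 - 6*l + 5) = l^5 - 12*l^4 + 32*l^3 + 78*l^2 - 369*l + 270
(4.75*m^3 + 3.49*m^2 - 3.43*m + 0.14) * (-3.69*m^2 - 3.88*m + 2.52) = -17.5275*m^5 - 31.3081*m^4 + 11.0855*m^3 + 21.5866*m^2 - 9.1868*m + 0.3528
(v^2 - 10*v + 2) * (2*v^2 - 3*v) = 2*v^4 - 23*v^3 + 34*v^2 - 6*v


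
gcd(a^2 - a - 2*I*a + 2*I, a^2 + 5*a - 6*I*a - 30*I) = 1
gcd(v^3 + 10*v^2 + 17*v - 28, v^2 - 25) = 1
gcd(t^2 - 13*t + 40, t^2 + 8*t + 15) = 1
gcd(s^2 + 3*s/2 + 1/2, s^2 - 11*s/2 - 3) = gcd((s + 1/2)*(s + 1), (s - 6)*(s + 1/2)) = s + 1/2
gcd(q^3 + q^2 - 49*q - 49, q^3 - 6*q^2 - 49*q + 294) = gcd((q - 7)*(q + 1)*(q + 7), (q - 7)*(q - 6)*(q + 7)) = q^2 - 49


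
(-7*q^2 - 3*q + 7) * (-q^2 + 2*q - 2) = 7*q^4 - 11*q^3 + q^2 + 20*q - 14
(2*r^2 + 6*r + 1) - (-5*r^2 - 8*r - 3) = 7*r^2 + 14*r + 4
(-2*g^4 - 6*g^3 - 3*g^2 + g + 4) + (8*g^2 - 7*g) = -2*g^4 - 6*g^3 + 5*g^2 - 6*g + 4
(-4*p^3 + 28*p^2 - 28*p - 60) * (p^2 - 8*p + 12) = -4*p^5 + 60*p^4 - 300*p^3 + 500*p^2 + 144*p - 720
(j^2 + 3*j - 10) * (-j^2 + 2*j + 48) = -j^4 - j^3 + 64*j^2 + 124*j - 480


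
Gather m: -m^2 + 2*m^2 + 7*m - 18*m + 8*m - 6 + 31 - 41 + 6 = m^2 - 3*m - 10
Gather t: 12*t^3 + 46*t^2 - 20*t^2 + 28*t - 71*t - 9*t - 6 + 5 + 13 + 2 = 12*t^3 + 26*t^2 - 52*t + 14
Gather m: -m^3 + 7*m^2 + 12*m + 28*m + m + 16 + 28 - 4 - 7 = -m^3 + 7*m^2 + 41*m + 33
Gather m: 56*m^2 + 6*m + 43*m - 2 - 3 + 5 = 56*m^2 + 49*m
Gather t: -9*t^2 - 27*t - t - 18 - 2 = -9*t^2 - 28*t - 20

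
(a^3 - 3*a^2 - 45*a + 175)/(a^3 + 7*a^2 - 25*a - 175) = (a - 5)/(a + 5)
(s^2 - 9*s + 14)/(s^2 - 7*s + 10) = (s - 7)/(s - 5)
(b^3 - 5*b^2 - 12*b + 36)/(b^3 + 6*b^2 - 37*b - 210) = (b^2 + b - 6)/(b^2 + 12*b + 35)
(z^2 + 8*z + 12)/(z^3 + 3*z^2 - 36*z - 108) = (z + 2)/(z^2 - 3*z - 18)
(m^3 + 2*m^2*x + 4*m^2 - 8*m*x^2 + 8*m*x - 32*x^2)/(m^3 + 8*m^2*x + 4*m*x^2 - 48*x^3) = (m + 4)/(m + 6*x)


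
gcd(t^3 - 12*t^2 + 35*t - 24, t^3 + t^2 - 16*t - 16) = 1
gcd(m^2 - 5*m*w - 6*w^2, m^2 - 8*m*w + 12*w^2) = -m + 6*w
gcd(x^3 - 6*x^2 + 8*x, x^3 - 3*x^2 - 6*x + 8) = x - 4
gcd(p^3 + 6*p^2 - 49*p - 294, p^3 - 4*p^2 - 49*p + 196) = p^2 - 49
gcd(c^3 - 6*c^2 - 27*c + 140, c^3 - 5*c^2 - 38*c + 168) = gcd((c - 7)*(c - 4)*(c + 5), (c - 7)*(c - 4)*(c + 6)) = c^2 - 11*c + 28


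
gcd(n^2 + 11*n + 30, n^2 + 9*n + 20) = n + 5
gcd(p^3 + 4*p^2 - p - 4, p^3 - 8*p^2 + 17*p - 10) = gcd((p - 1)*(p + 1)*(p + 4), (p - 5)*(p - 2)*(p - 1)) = p - 1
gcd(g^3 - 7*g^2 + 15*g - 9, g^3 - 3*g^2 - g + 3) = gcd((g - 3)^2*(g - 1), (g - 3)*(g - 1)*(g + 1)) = g^2 - 4*g + 3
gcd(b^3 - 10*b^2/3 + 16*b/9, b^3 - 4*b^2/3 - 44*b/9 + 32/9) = b^2 - 10*b/3 + 16/9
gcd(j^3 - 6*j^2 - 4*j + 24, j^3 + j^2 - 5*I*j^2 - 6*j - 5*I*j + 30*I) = j - 2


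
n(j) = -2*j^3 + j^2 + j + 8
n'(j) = -6*j^2 + 2*j + 1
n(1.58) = 4.19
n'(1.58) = -10.82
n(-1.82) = 21.55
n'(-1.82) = -22.51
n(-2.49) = 42.59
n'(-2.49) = -41.18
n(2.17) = -5.56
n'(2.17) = -22.91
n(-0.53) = 8.05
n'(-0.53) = -1.75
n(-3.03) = 69.79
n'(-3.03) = -60.15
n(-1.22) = 11.90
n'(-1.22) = -10.37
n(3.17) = -42.49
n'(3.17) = -52.95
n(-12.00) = 3596.00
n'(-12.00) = -887.00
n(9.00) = -1360.00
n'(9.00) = -467.00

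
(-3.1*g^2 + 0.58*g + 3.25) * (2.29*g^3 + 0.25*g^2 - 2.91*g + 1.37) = -7.099*g^5 + 0.5532*g^4 + 16.6085*g^3 - 5.1223*g^2 - 8.6629*g + 4.4525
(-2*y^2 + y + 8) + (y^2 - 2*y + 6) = -y^2 - y + 14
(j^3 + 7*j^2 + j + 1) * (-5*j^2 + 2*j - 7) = -5*j^5 - 33*j^4 + 2*j^3 - 52*j^2 - 5*j - 7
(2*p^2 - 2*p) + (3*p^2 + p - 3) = 5*p^2 - p - 3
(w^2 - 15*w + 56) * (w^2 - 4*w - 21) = w^4 - 19*w^3 + 95*w^2 + 91*w - 1176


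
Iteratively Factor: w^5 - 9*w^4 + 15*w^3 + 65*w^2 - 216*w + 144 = (w - 3)*(w^4 - 6*w^3 - 3*w^2 + 56*w - 48) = (w - 3)*(w + 3)*(w^3 - 9*w^2 + 24*w - 16) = (w - 4)*(w - 3)*(w + 3)*(w^2 - 5*w + 4) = (w - 4)*(w - 3)*(w - 1)*(w + 3)*(w - 4)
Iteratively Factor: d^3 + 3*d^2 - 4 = (d - 1)*(d^2 + 4*d + 4) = (d - 1)*(d + 2)*(d + 2)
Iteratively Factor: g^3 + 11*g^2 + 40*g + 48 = (g + 4)*(g^2 + 7*g + 12) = (g + 4)^2*(g + 3)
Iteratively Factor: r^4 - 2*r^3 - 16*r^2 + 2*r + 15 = (r + 3)*(r^3 - 5*r^2 - r + 5) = (r - 5)*(r + 3)*(r^2 - 1) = (r - 5)*(r - 1)*(r + 3)*(r + 1)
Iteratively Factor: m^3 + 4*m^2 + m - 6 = (m - 1)*(m^2 + 5*m + 6) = (m - 1)*(m + 2)*(m + 3)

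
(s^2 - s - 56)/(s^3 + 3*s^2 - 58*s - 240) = (s + 7)/(s^2 + 11*s + 30)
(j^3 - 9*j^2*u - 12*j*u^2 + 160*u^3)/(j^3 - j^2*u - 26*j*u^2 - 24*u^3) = (-j^2 + 13*j*u - 40*u^2)/(-j^2 + 5*j*u + 6*u^2)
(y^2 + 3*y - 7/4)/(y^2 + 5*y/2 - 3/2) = (y + 7/2)/(y + 3)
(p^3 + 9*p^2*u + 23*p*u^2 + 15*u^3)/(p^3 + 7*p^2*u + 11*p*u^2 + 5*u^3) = (p + 3*u)/(p + u)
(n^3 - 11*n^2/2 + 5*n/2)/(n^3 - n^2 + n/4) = 2*(n - 5)/(2*n - 1)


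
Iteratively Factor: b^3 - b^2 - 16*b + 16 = (b + 4)*(b^2 - 5*b + 4) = (b - 4)*(b + 4)*(b - 1)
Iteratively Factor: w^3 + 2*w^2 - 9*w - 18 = (w + 3)*(w^2 - w - 6) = (w + 2)*(w + 3)*(w - 3)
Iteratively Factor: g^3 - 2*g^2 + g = (g)*(g^2 - 2*g + 1) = g*(g - 1)*(g - 1)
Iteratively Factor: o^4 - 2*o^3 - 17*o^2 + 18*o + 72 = (o - 4)*(o^3 + 2*o^2 - 9*o - 18) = (o - 4)*(o - 3)*(o^2 + 5*o + 6) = (o - 4)*(o - 3)*(o + 2)*(o + 3)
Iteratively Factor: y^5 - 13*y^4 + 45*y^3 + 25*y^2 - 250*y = (y - 5)*(y^4 - 8*y^3 + 5*y^2 + 50*y) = y*(y - 5)*(y^3 - 8*y^2 + 5*y + 50) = y*(y - 5)^2*(y^2 - 3*y - 10) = y*(y - 5)^2*(y + 2)*(y - 5)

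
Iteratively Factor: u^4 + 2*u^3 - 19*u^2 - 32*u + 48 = (u - 1)*(u^3 + 3*u^2 - 16*u - 48) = (u - 4)*(u - 1)*(u^2 + 7*u + 12) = (u - 4)*(u - 1)*(u + 3)*(u + 4)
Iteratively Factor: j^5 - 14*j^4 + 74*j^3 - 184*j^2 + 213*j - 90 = (j - 2)*(j^4 - 12*j^3 + 50*j^2 - 84*j + 45) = (j - 3)*(j - 2)*(j^3 - 9*j^2 + 23*j - 15) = (j - 3)*(j - 2)*(j - 1)*(j^2 - 8*j + 15) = (j - 3)^2*(j - 2)*(j - 1)*(j - 5)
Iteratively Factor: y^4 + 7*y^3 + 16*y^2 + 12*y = (y + 3)*(y^3 + 4*y^2 + 4*y) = y*(y + 3)*(y^2 + 4*y + 4) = y*(y + 2)*(y + 3)*(y + 2)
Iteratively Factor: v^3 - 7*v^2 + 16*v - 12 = (v - 2)*(v^2 - 5*v + 6) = (v - 2)^2*(v - 3)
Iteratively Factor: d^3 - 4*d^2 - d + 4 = (d - 4)*(d^2 - 1) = (d - 4)*(d + 1)*(d - 1)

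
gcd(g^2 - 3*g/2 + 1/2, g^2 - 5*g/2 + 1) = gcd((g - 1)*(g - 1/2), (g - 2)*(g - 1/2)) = g - 1/2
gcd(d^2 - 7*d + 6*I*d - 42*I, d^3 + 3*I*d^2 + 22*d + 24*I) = d + 6*I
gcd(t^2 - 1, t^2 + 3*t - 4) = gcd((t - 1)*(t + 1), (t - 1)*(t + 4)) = t - 1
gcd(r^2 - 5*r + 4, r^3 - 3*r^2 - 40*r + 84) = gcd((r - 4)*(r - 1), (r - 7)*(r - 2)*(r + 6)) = 1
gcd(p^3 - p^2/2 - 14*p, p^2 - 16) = p - 4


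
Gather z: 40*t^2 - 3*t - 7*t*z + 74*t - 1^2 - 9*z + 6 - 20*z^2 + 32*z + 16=40*t^2 + 71*t - 20*z^2 + z*(23 - 7*t) + 21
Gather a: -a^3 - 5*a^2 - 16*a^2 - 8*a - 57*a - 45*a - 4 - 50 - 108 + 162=-a^3 - 21*a^2 - 110*a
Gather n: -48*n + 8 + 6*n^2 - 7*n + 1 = 6*n^2 - 55*n + 9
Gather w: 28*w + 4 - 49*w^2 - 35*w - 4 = -49*w^2 - 7*w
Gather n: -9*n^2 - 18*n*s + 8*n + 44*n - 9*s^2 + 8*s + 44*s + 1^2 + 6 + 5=-9*n^2 + n*(52 - 18*s) - 9*s^2 + 52*s + 12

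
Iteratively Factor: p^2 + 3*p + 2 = (p + 2)*(p + 1)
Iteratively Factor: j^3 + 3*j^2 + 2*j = (j)*(j^2 + 3*j + 2) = j*(j + 2)*(j + 1)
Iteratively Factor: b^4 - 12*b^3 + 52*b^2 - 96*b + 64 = (b - 2)*(b^3 - 10*b^2 + 32*b - 32) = (b - 2)^2*(b^2 - 8*b + 16) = (b - 4)*(b - 2)^2*(b - 4)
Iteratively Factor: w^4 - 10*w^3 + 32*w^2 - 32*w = (w)*(w^3 - 10*w^2 + 32*w - 32) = w*(w - 4)*(w^2 - 6*w + 8) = w*(w - 4)*(w - 2)*(w - 4)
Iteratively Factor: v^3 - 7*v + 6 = (v - 1)*(v^2 + v - 6) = (v - 2)*(v - 1)*(v + 3)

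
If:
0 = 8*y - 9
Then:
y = 9/8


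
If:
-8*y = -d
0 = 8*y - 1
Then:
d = 1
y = 1/8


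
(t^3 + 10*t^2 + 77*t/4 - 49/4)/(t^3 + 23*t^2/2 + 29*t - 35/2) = (t + 7/2)/(t + 5)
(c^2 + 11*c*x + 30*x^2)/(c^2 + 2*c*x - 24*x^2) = (-c - 5*x)/(-c + 4*x)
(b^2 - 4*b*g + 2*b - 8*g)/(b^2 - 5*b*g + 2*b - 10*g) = (b - 4*g)/(b - 5*g)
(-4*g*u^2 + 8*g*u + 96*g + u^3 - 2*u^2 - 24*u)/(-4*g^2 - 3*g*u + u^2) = (u^2 - 2*u - 24)/(g + u)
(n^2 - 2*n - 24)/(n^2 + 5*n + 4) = (n - 6)/(n + 1)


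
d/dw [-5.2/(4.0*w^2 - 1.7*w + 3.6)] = (41.6*w - 8.84)/(4.0*w^2 - 1.7*w + 3.6)^2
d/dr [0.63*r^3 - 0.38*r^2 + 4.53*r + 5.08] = 1.89*r^2 - 0.76*r + 4.53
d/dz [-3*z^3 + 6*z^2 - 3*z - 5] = -9*z^2 + 12*z - 3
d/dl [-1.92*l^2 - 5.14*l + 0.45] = -3.84*l - 5.14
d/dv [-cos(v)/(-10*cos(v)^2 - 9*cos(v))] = 10*sin(v)/(10*cos(v) + 9)^2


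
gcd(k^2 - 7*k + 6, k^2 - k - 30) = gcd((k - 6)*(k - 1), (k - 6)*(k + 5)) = k - 6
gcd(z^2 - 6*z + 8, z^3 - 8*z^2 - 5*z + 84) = z - 4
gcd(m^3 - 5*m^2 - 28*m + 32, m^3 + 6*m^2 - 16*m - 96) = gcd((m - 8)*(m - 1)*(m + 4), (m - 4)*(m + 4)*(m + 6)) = m + 4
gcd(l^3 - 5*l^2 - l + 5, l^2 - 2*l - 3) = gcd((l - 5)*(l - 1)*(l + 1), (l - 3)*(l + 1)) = l + 1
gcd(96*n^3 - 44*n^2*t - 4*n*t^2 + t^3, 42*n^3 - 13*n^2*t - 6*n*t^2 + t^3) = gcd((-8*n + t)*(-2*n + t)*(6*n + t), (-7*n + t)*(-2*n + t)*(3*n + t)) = -2*n + t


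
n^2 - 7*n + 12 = (n - 4)*(n - 3)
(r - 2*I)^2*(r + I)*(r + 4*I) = r^4 + I*r^3 + 12*r^2 - 4*I*r + 16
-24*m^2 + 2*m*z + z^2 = (-4*m + z)*(6*m + z)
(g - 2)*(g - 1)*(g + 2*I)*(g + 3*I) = g^4 - 3*g^3 + 5*I*g^3 - 4*g^2 - 15*I*g^2 + 18*g + 10*I*g - 12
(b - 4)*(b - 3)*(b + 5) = b^3 - 2*b^2 - 23*b + 60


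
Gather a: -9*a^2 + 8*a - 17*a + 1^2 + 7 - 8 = -9*a^2 - 9*a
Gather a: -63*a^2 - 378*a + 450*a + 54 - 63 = -63*a^2 + 72*a - 9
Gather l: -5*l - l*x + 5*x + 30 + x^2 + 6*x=l*(-x - 5) + x^2 + 11*x + 30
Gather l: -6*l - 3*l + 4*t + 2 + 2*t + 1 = -9*l + 6*t + 3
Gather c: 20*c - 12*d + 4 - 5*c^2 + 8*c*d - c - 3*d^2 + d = -5*c^2 + c*(8*d + 19) - 3*d^2 - 11*d + 4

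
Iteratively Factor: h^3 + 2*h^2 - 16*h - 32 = (h + 4)*(h^2 - 2*h - 8) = (h - 4)*(h + 4)*(h + 2)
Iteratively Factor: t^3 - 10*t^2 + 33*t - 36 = (t - 3)*(t^2 - 7*t + 12) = (t - 3)^2*(t - 4)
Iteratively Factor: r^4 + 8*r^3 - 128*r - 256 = (r - 4)*(r^3 + 12*r^2 + 48*r + 64) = (r - 4)*(r + 4)*(r^2 + 8*r + 16) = (r - 4)*(r + 4)^2*(r + 4)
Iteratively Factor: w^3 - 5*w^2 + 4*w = (w - 4)*(w^2 - w) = w*(w - 4)*(w - 1)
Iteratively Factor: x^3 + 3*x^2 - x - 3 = (x + 1)*(x^2 + 2*x - 3) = (x + 1)*(x + 3)*(x - 1)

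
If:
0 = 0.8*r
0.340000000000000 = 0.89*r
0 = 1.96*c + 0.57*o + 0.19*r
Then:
No Solution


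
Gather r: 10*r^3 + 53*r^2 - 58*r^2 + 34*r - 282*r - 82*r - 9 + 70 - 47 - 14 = 10*r^3 - 5*r^2 - 330*r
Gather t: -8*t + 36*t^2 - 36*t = 36*t^2 - 44*t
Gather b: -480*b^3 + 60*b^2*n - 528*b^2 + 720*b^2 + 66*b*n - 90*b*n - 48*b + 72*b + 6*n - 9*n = -480*b^3 + b^2*(60*n + 192) + b*(24 - 24*n) - 3*n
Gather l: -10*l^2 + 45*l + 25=-10*l^2 + 45*l + 25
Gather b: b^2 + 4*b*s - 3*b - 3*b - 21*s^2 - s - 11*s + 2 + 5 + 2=b^2 + b*(4*s - 6) - 21*s^2 - 12*s + 9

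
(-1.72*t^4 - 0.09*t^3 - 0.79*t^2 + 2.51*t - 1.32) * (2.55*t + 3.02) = -4.386*t^5 - 5.4239*t^4 - 2.2863*t^3 + 4.0147*t^2 + 4.2142*t - 3.9864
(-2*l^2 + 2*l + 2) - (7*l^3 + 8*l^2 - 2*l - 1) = -7*l^3 - 10*l^2 + 4*l + 3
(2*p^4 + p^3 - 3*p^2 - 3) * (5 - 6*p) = -12*p^5 + 4*p^4 + 23*p^3 - 15*p^2 + 18*p - 15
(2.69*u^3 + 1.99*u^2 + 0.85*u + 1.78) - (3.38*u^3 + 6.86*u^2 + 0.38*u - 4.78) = -0.69*u^3 - 4.87*u^2 + 0.47*u + 6.56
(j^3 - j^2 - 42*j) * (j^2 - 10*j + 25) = j^5 - 11*j^4 - 7*j^3 + 395*j^2 - 1050*j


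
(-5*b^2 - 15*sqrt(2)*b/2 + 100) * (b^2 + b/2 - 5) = -5*b^4 - 15*sqrt(2)*b^3/2 - 5*b^3/2 - 15*sqrt(2)*b^2/4 + 125*b^2 + 50*b + 75*sqrt(2)*b/2 - 500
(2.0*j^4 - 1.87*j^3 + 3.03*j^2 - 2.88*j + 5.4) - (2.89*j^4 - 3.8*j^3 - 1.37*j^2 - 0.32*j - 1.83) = -0.89*j^4 + 1.93*j^3 + 4.4*j^2 - 2.56*j + 7.23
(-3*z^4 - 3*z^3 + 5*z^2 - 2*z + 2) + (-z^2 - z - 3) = -3*z^4 - 3*z^3 + 4*z^2 - 3*z - 1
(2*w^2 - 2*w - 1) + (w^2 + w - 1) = 3*w^2 - w - 2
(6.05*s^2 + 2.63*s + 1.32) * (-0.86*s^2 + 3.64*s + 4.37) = -5.203*s^4 + 19.7602*s^3 + 34.8765*s^2 + 16.2979*s + 5.7684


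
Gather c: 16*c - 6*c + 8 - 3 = 10*c + 5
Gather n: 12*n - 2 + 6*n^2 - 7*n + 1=6*n^2 + 5*n - 1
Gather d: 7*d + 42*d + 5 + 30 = 49*d + 35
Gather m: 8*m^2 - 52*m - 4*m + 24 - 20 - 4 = 8*m^2 - 56*m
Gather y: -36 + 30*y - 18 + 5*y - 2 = 35*y - 56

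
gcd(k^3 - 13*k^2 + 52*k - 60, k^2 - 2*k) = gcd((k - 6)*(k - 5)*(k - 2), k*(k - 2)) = k - 2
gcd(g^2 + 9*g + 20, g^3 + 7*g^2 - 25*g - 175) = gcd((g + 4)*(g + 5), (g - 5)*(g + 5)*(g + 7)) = g + 5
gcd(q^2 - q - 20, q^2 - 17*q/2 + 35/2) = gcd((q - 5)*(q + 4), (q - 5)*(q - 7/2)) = q - 5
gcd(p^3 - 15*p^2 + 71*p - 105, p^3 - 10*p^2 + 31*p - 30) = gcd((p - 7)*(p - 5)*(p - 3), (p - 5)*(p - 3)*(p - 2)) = p^2 - 8*p + 15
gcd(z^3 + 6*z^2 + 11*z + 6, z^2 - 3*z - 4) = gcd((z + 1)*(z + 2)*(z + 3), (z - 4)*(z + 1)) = z + 1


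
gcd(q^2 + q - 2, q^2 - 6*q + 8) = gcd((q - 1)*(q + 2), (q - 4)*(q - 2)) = 1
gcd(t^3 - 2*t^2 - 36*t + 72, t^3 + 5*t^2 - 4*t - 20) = t - 2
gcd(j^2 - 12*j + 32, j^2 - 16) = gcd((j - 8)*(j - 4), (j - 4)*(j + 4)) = j - 4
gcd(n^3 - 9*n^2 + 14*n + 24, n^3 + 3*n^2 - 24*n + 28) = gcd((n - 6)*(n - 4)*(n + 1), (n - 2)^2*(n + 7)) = 1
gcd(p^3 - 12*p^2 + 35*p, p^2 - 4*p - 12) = 1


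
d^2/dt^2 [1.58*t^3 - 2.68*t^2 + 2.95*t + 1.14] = 9.48*t - 5.36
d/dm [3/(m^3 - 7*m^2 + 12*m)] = 3*(-3*m^2 + 14*m - 12)/(m^2*(m^2 - 7*m + 12)^2)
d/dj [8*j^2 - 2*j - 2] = 16*j - 2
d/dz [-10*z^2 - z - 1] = -20*z - 1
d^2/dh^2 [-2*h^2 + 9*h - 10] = -4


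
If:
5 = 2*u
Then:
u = 5/2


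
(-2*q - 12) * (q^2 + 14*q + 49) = -2*q^3 - 40*q^2 - 266*q - 588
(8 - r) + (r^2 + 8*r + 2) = r^2 + 7*r + 10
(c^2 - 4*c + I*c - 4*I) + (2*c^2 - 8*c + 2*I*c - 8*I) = 3*c^2 - 12*c + 3*I*c - 12*I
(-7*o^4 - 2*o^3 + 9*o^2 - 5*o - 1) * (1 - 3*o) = 21*o^5 - o^4 - 29*o^3 + 24*o^2 - 2*o - 1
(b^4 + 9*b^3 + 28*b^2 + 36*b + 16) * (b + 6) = b^5 + 15*b^4 + 82*b^3 + 204*b^2 + 232*b + 96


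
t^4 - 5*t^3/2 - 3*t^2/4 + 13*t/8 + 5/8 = (t - 5/2)*(t - 1)*(t + 1/2)^2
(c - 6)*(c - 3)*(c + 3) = c^3 - 6*c^2 - 9*c + 54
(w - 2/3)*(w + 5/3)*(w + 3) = w^3 + 4*w^2 + 17*w/9 - 10/3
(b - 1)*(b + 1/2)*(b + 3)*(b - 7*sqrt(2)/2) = b^4 - 7*sqrt(2)*b^3/2 + 5*b^3/2 - 35*sqrt(2)*b^2/4 - 2*b^2 - 3*b/2 + 7*sqrt(2)*b + 21*sqrt(2)/4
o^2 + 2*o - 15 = (o - 3)*(o + 5)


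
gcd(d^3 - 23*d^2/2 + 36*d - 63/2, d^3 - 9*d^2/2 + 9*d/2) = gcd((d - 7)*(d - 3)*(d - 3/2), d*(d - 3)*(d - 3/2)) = d^2 - 9*d/2 + 9/2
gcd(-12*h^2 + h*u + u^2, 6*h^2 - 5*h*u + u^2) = -3*h + u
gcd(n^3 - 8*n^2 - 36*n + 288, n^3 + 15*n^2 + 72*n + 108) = n + 6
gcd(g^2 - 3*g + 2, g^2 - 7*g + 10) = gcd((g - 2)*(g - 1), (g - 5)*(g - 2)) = g - 2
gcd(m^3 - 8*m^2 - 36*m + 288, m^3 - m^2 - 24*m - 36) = m - 6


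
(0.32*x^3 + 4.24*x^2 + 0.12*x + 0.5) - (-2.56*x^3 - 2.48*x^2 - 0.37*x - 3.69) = 2.88*x^3 + 6.72*x^2 + 0.49*x + 4.19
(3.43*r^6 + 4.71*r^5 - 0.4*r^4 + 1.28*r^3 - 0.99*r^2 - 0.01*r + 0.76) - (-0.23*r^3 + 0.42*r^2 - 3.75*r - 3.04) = 3.43*r^6 + 4.71*r^5 - 0.4*r^4 + 1.51*r^3 - 1.41*r^2 + 3.74*r + 3.8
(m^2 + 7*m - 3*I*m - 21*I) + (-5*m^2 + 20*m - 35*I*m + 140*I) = -4*m^2 + 27*m - 38*I*m + 119*I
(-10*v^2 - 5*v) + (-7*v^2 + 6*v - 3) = -17*v^2 + v - 3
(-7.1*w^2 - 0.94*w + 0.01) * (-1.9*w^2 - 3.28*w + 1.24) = 13.49*w^4 + 25.074*w^3 - 5.7398*w^2 - 1.1984*w + 0.0124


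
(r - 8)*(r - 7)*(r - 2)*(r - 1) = r^4 - 18*r^3 + 103*r^2 - 198*r + 112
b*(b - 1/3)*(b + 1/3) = b^3 - b/9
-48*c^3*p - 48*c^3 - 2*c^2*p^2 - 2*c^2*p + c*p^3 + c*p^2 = (-8*c + p)*(6*c + p)*(c*p + c)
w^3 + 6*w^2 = w^2*(w + 6)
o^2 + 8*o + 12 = (o + 2)*(o + 6)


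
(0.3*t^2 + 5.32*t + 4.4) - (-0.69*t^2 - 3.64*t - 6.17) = 0.99*t^2 + 8.96*t + 10.57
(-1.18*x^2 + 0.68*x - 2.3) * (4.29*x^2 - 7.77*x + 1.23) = -5.0622*x^4 + 12.0858*x^3 - 16.602*x^2 + 18.7074*x - 2.829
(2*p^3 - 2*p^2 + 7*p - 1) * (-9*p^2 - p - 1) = -18*p^5 + 16*p^4 - 63*p^3 + 4*p^2 - 6*p + 1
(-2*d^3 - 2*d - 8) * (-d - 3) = 2*d^4 + 6*d^3 + 2*d^2 + 14*d + 24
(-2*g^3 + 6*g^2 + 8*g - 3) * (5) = -10*g^3 + 30*g^2 + 40*g - 15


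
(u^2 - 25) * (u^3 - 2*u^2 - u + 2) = u^5 - 2*u^4 - 26*u^3 + 52*u^2 + 25*u - 50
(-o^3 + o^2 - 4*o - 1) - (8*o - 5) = -o^3 + o^2 - 12*o + 4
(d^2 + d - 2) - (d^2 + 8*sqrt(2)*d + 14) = -8*sqrt(2)*d + d - 16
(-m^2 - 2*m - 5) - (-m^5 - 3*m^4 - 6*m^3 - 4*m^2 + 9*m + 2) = m^5 + 3*m^4 + 6*m^3 + 3*m^2 - 11*m - 7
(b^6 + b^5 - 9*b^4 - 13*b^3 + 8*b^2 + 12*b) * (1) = b^6 + b^5 - 9*b^4 - 13*b^3 + 8*b^2 + 12*b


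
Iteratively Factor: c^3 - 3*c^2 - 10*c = (c + 2)*(c^2 - 5*c) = (c - 5)*(c + 2)*(c)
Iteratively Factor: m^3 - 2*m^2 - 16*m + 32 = (m - 4)*(m^2 + 2*m - 8) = (m - 4)*(m + 4)*(m - 2)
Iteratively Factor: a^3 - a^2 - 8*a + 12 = (a - 2)*(a^2 + a - 6) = (a - 2)*(a + 3)*(a - 2)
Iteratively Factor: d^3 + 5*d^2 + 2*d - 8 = (d + 4)*(d^2 + d - 2) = (d + 2)*(d + 4)*(d - 1)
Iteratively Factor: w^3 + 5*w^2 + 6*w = (w + 2)*(w^2 + 3*w) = w*(w + 2)*(w + 3)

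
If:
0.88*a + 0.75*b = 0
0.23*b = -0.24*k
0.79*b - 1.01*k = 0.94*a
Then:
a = 0.00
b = 0.00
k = 0.00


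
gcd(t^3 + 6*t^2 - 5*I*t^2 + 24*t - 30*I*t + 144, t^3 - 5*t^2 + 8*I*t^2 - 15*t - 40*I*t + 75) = t + 3*I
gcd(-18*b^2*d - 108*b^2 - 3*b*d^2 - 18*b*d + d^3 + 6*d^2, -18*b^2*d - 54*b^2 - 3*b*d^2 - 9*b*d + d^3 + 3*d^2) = 18*b^2 + 3*b*d - d^2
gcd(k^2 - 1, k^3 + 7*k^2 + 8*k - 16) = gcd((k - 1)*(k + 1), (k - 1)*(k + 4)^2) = k - 1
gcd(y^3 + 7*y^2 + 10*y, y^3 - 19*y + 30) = y + 5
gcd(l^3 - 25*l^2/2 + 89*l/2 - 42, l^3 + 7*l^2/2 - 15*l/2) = l - 3/2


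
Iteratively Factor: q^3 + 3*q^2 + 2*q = (q)*(q^2 + 3*q + 2) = q*(q + 2)*(q + 1)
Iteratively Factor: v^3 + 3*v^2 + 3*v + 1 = (v + 1)*(v^2 + 2*v + 1) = (v + 1)^2*(v + 1)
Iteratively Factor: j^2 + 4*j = (j + 4)*(j)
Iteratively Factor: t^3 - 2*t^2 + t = (t - 1)*(t^2 - t) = t*(t - 1)*(t - 1)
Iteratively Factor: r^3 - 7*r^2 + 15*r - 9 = (r - 3)*(r^2 - 4*r + 3) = (r - 3)^2*(r - 1)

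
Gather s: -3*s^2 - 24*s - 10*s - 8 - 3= -3*s^2 - 34*s - 11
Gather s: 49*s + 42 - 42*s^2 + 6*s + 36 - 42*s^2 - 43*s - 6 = -84*s^2 + 12*s + 72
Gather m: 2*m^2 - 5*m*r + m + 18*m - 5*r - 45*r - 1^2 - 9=2*m^2 + m*(19 - 5*r) - 50*r - 10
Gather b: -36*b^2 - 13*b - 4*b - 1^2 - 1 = -36*b^2 - 17*b - 2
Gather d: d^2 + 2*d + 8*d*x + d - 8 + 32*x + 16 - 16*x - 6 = d^2 + d*(8*x + 3) + 16*x + 2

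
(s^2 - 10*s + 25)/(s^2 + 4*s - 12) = (s^2 - 10*s + 25)/(s^2 + 4*s - 12)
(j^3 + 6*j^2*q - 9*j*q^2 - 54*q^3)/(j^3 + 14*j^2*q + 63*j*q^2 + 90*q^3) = (j - 3*q)/(j + 5*q)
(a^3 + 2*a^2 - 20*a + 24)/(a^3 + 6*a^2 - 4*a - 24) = (a - 2)/(a + 2)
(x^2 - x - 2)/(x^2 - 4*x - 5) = (x - 2)/(x - 5)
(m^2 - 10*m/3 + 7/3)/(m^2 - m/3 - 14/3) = (m - 1)/(m + 2)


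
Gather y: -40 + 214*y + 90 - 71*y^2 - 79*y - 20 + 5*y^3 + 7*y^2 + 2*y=5*y^3 - 64*y^2 + 137*y + 30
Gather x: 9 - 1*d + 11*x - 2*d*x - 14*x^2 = -d - 14*x^2 + x*(11 - 2*d) + 9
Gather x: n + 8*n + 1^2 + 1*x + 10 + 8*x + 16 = 9*n + 9*x + 27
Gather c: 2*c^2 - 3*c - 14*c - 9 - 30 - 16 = 2*c^2 - 17*c - 55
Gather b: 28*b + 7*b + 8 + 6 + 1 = 35*b + 15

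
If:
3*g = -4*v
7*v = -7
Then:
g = 4/3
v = -1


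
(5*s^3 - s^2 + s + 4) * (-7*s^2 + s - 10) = -35*s^5 + 12*s^4 - 58*s^3 - 17*s^2 - 6*s - 40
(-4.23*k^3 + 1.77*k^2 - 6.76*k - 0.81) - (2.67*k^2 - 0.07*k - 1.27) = -4.23*k^3 - 0.9*k^2 - 6.69*k + 0.46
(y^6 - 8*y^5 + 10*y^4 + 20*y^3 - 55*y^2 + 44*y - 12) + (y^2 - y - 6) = y^6 - 8*y^5 + 10*y^4 + 20*y^3 - 54*y^2 + 43*y - 18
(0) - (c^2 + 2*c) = -c^2 - 2*c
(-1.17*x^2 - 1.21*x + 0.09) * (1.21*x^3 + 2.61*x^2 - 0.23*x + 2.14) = -1.4157*x^5 - 4.5178*x^4 - 2.7801*x^3 - 1.9906*x^2 - 2.6101*x + 0.1926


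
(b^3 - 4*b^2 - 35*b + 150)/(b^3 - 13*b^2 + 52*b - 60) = (b^2 + b - 30)/(b^2 - 8*b + 12)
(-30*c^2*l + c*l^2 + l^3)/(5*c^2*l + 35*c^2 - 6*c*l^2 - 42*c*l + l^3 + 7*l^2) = l*(-6*c - l)/(c*l + 7*c - l^2 - 7*l)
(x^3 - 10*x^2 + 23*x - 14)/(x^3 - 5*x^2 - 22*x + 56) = (x - 1)/(x + 4)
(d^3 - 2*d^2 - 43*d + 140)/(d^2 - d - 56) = (d^2 - 9*d + 20)/(d - 8)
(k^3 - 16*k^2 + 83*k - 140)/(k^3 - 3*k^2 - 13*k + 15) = (k^2 - 11*k + 28)/(k^2 + 2*k - 3)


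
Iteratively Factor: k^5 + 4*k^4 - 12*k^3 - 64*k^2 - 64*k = (k - 4)*(k^4 + 8*k^3 + 20*k^2 + 16*k) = k*(k - 4)*(k^3 + 8*k^2 + 20*k + 16) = k*(k - 4)*(k + 2)*(k^2 + 6*k + 8) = k*(k - 4)*(k + 2)^2*(k + 4)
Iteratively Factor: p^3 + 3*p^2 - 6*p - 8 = (p + 1)*(p^2 + 2*p - 8) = (p + 1)*(p + 4)*(p - 2)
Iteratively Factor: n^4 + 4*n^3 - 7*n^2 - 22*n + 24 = (n - 2)*(n^3 + 6*n^2 + 5*n - 12) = (n - 2)*(n + 4)*(n^2 + 2*n - 3) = (n - 2)*(n + 3)*(n + 4)*(n - 1)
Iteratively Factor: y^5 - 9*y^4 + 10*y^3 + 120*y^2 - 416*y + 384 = (y + 4)*(y^4 - 13*y^3 + 62*y^2 - 128*y + 96) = (y - 2)*(y + 4)*(y^3 - 11*y^2 + 40*y - 48) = (y - 4)*(y - 2)*(y + 4)*(y^2 - 7*y + 12) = (y - 4)*(y - 3)*(y - 2)*(y + 4)*(y - 4)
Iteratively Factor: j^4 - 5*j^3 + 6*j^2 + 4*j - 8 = (j + 1)*(j^3 - 6*j^2 + 12*j - 8) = (j - 2)*(j + 1)*(j^2 - 4*j + 4) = (j - 2)^2*(j + 1)*(j - 2)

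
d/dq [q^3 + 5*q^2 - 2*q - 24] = 3*q^2 + 10*q - 2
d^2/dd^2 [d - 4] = 0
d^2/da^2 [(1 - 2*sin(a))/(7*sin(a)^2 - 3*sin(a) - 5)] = (-98*sin(a)^5 + 154*sin(a)^4 - 287*sin(a)^3 - 115*sin(a)^2 + 481*sin(a) - 148)/(-7*sin(a)^2 + 3*sin(a) + 5)^3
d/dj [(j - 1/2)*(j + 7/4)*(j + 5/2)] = 3*j^2 + 15*j/2 + 9/4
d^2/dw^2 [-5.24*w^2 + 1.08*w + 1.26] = -10.4800000000000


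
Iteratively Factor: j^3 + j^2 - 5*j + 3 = (j + 3)*(j^2 - 2*j + 1) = (j - 1)*(j + 3)*(j - 1)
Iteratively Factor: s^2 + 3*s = (s)*(s + 3)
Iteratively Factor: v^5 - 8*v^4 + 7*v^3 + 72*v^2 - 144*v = (v - 4)*(v^4 - 4*v^3 - 9*v^2 + 36*v) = (v - 4)*(v + 3)*(v^3 - 7*v^2 + 12*v) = (v - 4)^2*(v + 3)*(v^2 - 3*v) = (v - 4)^2*(v - 3)*(v + 3)*(v)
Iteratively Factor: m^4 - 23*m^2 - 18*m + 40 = (m - 5)*(m^3 + 5*m^2 + 2*m - 8) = (m - 5)*(m + 4)*(m^2 + m - 2) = (m - 5)*(m + 2)*(m + 4)*(m - 1)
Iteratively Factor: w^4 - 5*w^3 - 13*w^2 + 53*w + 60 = (w - 5)*(w^3 - 13*w - 12) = (w - 5)*(w + 3)*(w^2 - 3*w - 4) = (w - 5)*(w - 4)*(w + 3)*(w + 1)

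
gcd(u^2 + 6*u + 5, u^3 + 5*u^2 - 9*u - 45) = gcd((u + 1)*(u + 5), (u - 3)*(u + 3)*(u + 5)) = u + 5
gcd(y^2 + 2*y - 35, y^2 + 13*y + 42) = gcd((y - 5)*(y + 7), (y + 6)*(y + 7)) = y + 7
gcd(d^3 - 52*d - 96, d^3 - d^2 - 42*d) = d + 6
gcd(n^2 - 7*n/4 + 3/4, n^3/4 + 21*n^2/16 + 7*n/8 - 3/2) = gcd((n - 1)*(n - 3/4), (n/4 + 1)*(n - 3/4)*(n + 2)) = n - 3/4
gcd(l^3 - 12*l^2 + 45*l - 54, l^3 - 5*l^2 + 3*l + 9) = l^2 - 6*l + 9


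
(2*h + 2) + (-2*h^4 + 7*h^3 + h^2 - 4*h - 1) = -2*h^4 + 7*h^3 + h^2 - 2*h + 1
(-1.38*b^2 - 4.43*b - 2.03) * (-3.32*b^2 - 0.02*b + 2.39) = 4.5816*b^4 + 14.7352*b^3 + 3.53*b^2 - 10.5471*b - 4.8517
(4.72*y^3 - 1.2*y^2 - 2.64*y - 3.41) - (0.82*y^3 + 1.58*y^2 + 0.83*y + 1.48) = 3.9*y^3 - 2.78*y^2 - 3.47*y - 4.89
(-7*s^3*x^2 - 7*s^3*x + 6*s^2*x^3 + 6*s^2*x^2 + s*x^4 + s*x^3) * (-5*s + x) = 35*s^4*x^2 + 35*s^4*x - 37*s^3*x^3 - 37*s^3*x^2 + s^2*x^4 + s^2*x^3 + s*x^5 + s*x^4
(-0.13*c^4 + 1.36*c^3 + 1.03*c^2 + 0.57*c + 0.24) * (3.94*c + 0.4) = -0.5122*c^5 + 5.3064*c^4 + 4.6022*c^3 + 2.6578*c^2 + 1.1736*c + 0.096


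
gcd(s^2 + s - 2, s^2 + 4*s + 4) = s + 2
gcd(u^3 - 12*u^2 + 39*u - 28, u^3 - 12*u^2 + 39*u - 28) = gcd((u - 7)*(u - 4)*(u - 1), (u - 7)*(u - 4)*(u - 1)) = u^3 - 12*u^2 + 39*u - 28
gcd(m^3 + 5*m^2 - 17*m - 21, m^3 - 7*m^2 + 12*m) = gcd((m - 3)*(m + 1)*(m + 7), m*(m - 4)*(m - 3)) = m - 3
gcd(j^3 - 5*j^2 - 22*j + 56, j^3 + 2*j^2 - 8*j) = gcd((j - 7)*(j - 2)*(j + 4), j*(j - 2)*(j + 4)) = j^2 + 2*j - 8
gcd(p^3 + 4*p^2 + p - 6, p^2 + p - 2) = p^2 + p - 2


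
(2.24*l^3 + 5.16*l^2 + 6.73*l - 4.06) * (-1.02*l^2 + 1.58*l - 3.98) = -2.2848*l^5 - 1.724*l^4 - 7.627*l^3 - 5.7622*l^2 - 33.2002*l + 16.1588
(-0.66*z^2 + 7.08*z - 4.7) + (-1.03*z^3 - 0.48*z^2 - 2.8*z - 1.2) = -1.03*z^3 - 1.14*z^2 + 4.28*z - 5.9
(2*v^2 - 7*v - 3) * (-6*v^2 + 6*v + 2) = -12*v^4 + 54*v^3 - 20*v^2 - 32*v - 6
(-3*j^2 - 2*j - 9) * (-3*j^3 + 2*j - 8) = 9*j^5 + 6*j^4 + 21*j^3 + 20*j^2 - 2*j + 72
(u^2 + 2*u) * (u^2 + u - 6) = u^4 + 3*u^3 - 4*u^2 - 12*u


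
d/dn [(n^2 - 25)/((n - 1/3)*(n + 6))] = 3*(17*n^2 + 138*n + 425)/(9*n^4 + 102*n^3 + 253*n^2 - 204*n + 36)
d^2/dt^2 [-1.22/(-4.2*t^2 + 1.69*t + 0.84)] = (43.0416*t^2 - 17.31912*t - 1.22*(8.4*t - 1.69)*(16.8*t - 3.38) - 8.60832)/(-4.2*t^2 + 1.69*t + 0.84)^3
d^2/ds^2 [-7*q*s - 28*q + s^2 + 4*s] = 2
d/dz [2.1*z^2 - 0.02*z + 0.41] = 4.2*z - 0.02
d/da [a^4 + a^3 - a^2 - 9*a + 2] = 4*a^3 + 3*a^2 - 2*a - 9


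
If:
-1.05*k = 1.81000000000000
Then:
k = -1.72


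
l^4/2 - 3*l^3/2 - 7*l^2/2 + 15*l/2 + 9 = (l/2 + 1/2)*(l - 3)^2*(l + 2)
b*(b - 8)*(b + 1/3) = b^3 - 23*b^2/3 - 8*b/3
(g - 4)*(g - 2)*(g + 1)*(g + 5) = g^4 - 23*g^2 + 18*g + 40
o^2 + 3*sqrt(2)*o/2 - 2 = (o - sqrt(2)/2)*(o + 2*sqrt(2))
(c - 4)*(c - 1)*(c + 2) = c^3 - 3*c^2 - 6*c + 8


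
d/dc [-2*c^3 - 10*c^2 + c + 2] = -6*c^2 - 20*c + 1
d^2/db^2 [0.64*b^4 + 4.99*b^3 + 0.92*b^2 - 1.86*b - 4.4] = 7.68*b^2 + 29.94*b + 1.84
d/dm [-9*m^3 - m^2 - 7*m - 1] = -27*m^2 - 2*m - 7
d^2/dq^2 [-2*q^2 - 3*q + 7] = -4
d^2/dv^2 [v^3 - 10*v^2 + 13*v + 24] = 6*v - 20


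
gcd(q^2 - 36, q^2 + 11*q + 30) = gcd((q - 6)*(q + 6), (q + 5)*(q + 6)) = q + 6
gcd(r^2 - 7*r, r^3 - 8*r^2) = r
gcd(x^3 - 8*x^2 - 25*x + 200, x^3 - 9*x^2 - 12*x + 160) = x^2 - 13*x + 40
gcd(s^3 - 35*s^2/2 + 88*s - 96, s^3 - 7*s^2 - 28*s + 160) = s - 8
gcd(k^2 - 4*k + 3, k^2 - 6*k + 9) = k - 3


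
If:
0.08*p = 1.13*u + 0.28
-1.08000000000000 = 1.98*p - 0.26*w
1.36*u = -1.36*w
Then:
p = -0.51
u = -0.28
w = 0.28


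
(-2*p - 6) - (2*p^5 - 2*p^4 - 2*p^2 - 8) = -2*p^5 + 2*p^4 + 2*p^2 - 2*p + 2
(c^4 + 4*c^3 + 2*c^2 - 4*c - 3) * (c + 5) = c^5 + 9*c^4 + 22*c^3 + 6*c^2 - 23*c - 15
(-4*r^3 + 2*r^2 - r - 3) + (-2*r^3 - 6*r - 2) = -6*r^3 + 2*r^2 - 7*r - 5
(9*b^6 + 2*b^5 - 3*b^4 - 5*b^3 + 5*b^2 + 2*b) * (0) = 0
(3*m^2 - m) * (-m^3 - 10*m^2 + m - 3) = -3*m^5 - 29*m^4 + 13*m^3 - 10*m^2 + 3*m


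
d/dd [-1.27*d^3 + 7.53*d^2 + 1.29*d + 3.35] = -3.81*d^2 + 15.06*d + 1.29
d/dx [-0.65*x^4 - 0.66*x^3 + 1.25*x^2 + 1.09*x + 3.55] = -2.6*x^3 - 1.98*x^2 + 2.5*x + 1.09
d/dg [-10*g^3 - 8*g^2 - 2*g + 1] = -30*g^2 - 16*g - 2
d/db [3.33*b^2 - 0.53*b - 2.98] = 6.66*b - 0.53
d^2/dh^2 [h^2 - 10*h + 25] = 2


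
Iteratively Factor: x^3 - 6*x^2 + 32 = (x - 4)*(x^2 - 2*x - 8) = (x - 4)^2*(x + 2)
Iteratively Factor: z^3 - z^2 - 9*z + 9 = (z - 3)*(z^2 + 2*z - 3) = (z - 3)*(z - 1)*(z + 3)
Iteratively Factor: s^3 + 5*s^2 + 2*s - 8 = (s + 4)*(s^2 + s - 2) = (s + 2)*(s + 4)*(s - 1)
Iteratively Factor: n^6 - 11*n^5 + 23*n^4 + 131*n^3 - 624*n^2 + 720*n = (n - 4)*(n^5 - 7*n^4 - 5*n^3 + 111*n^2 - 180*n) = (n - 4)*(n + 4)*(n^4 - 11*n^3 + 39*n^2 - 45*n) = (n - 4)*(n - 3)*(n + 4)*(n^3 - 8*n^2 + 15*n) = (n - 4)*(n - 3)^2*(n + 4)*(n^2 - 5*n) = n*(n - 4)*(n - 3)^2*(n + 4)*(n - 5)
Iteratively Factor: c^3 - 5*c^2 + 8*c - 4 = (c - 1)*(c^2 - 4*c + 4) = (c - 2)*(c - 1)*(c - 2)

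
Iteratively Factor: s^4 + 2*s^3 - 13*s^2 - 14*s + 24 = (s - 3)*(s^3 + 5*s^2 + 2*s - 8) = (s - 3)*(s + 4)*(s^2 + s - 2) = (s - 3)*(s + 2)*(s + 4)*(s - 1)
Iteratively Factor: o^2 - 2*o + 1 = (o - 1)*(o - 1)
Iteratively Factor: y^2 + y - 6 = (y - 2)*(y + 3)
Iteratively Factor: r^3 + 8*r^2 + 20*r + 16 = (r + 4)*(r^2 + 4*r + 4) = (r + 2)*(r + 4)*(r + 2)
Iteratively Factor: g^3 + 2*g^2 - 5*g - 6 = (g + 3)*(g^2 - g - 2) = (g - 2)*(g + 3)*(g + 1)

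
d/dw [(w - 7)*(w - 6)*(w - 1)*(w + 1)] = 4*w^3 - 39*w^2 + 82*w + 13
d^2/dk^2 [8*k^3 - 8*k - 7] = 48*k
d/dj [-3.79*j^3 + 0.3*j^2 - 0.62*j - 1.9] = -11.37*j^2 + 0.6*j - 0.62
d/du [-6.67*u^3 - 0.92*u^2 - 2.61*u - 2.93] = -20.01*u^2 - 1.84*u - 2.61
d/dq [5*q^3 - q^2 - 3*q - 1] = 15*q^2 - 2*q - 3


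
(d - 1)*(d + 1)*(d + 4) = d^3 + 4*d^2 - d - 4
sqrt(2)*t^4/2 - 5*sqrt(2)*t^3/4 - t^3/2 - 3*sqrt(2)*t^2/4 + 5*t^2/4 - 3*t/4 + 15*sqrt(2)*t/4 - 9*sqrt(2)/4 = (t - 3/2)*(t - 1)*(t - 3*sqrt(2)/2)*(sqrt(2)*t/2 + 1)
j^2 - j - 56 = (j - 8)*(j + 7)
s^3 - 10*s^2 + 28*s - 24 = (s - 6)*(s - 2)^2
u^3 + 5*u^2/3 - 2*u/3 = u*(u - 1/3)*(u + 2)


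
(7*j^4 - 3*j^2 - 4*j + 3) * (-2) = -14*j^4 + 6*j^2 + 8*j - 6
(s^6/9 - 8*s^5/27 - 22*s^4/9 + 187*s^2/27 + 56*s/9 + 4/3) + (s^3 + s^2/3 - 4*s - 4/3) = s^6/9 - 8*s^5/27 - 22*s^4/9 + s^3 + 196*s^2/27 + 20*s/9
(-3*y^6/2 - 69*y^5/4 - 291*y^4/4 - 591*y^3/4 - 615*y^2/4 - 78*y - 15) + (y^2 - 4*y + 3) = -3*y^6/2 - 69*y^5/4 - 291*y^4/4 - 591*y^3/4 - 611*y^2/4 - 82*y - 12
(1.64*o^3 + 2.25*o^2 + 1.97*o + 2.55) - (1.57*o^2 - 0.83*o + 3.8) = 1.64*o^3 + 0.68*o^2 + 2.8*o - 1.25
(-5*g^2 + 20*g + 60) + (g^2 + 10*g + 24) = -4*g^2 + 30*g + 84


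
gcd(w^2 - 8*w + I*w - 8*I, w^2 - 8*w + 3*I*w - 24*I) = w - 8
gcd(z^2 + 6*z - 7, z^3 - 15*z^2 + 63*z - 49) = z - 1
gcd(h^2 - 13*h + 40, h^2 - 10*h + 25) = h - 5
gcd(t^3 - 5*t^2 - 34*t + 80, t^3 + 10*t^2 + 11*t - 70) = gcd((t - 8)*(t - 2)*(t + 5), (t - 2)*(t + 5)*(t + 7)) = t^2 + 3*t - 10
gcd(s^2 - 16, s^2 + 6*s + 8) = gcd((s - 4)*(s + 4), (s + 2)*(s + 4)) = s + 4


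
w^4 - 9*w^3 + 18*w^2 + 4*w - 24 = (w - 6)*(w - 2)^2*(w + 1)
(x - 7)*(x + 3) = x^2 - 4*x - 21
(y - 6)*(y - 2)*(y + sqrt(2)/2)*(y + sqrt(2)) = y^4 - 8*y^3 + 3*sqrt(2)*y^3/2 - 12*sqrt(2)*y^2 + 13*y^2 - 8*y + 18*sqrt(2)*y + 12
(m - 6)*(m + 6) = m^2 - 36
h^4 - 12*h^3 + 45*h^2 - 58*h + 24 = (h - 6)*(h - 4)*(h - 1)^2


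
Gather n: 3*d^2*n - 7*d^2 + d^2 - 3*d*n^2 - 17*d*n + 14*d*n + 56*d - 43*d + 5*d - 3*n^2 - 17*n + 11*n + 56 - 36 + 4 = -6*d^2 + 18*d + n^2*(-3*d - 3) + n*(3*d^2 - 3*d - 6) + 24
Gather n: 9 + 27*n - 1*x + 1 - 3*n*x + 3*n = n*(30 - 3*x) - x + 10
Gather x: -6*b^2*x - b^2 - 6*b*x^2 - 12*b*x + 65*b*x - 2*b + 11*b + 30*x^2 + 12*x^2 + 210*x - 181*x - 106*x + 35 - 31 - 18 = -b^2 + 9*b + x^2*(42 - 6*b) + x*(-6*b^2 + 53*b - 77) - 14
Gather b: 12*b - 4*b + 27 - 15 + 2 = 8*b + 14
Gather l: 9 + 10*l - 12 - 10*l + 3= 0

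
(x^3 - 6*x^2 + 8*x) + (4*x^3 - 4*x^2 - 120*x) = 5*x^3 - 10*x^2 - 112*x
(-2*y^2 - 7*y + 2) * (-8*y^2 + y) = 16*y^4 + 54*y^3 - 23*y^2 + 2*y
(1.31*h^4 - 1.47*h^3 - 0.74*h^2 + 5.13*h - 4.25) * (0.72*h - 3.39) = 0.9432*h^5 - 5.4993*h^4 + 4.4505*h^3 + 6.2022*h^2 - 20.4507*h + 14.4075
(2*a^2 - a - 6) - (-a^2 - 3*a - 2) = 3*a^2 + 2*a - 4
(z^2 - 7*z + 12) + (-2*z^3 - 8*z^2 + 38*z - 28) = -2*z^3 - 7*z^2 + 31*z - 16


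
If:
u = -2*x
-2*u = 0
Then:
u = 0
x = 0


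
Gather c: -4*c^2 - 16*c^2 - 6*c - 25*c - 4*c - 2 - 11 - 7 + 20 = -20*c^2 - 35*c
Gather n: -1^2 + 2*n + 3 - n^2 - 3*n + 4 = -n^2 - n + 6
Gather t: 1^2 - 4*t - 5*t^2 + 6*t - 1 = -5*t^2 + 2*t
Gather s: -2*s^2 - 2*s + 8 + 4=-2*s^2 - 2*s + 12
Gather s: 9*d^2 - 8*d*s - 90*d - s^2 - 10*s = 9*d^2 - 90*d - s^2 + s*(-8*d - 10)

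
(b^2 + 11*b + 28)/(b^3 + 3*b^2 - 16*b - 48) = (b + 7)/(b^2 - b - 12)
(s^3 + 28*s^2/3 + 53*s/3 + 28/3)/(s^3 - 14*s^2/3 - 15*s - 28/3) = (s + 7)/(s - 7)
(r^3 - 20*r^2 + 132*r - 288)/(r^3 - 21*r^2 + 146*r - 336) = (r - 6)/(r - 7)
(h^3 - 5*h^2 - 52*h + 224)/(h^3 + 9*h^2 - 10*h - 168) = (h - 8)/(h + 6)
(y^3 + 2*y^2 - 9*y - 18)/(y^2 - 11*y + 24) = (y^2 + 5*y + 6)/(y - 8)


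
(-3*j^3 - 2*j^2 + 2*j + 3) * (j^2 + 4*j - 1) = -3*j^5 - 14*j^4 - 3*j^3 + 13*j^2 + 10*j - 3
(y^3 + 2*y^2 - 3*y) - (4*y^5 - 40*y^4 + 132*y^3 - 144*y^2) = -4*y^5 + 40*y^4 - 131*y^3 + 146*y^2 - 3*y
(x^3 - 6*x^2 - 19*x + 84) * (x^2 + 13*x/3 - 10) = x^5 - 5*x^4/3 - 55*x^3 + 185*x^2/3 + 554*x - 840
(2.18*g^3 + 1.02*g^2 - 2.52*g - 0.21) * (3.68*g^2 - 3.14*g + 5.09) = 8.0224*g^5 - 3.0916*g^4 - 1.3802*g^3 + 12.3318*g^2 - 12.1674*g - 1.0689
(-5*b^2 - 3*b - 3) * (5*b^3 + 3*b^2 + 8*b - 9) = -25*b^5 - 30*b^4 - 64*b^3 + 12*b^2 + 3*b + 27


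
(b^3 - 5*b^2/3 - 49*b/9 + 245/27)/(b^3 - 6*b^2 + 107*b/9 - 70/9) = (b + 7/3)/(b - 2)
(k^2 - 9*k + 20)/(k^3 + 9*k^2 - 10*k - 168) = (k - 5)/(k^2 + 13*k + 42)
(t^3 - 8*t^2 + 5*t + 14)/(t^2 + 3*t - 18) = (t^3 - 8*t^2 + 5*t + 14)/(t^2 + 3*t - 18)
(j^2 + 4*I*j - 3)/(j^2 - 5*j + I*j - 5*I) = (j + 3*I)/(j - 5)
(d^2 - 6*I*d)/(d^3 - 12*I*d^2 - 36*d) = 1/(d - 6*I)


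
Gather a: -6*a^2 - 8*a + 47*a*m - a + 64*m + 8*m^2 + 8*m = -6*a^2 + a*(47*m - 9) + 8*m^2 + 72*m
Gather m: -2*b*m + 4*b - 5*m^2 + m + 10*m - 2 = 4*b - 5*m^2 + m*(11 - 2*b) - 2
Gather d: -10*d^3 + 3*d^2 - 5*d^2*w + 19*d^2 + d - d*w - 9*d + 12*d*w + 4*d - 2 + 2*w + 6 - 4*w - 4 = -10*d^3 + d^2*(22 - 5*w) + d*(11*w - 4) - 2*w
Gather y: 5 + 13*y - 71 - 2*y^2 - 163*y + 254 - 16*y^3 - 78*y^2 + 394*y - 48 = -16*y^3 - 80*y^2 + 244*y + 140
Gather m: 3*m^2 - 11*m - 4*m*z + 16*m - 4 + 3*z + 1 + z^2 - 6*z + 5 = 3*m^2 + m*(5 - 4*z) + z^2 - 3*z + 2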